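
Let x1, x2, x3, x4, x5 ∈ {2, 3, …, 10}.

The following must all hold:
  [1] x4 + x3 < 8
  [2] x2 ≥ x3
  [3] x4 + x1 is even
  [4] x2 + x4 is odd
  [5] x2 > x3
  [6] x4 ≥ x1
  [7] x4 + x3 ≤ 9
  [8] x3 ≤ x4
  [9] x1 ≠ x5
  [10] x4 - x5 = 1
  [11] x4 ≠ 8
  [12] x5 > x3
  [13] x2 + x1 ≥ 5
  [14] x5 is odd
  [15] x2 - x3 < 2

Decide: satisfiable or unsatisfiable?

Satisfiable

The assignment x1 = 2, x2 = 3, x3 = 2, x4 = 4, x5 = 3 works:
  constraint 1 holds since x4 + x3 = 6.
  constraint 7 holds since x4 + x3 = 6.
  constraint 10 holds since x4 - x5 = 1.
The rest check out directly.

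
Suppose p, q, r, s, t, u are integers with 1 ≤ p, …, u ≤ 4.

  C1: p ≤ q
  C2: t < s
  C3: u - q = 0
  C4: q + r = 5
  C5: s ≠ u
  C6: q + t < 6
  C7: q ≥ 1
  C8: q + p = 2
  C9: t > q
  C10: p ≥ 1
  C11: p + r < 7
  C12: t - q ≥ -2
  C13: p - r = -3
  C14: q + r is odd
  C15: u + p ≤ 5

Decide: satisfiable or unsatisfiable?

Satisfiable

Try p = 1, q = 1, r = 4, s = 4, t = 2, u = 1.
Check constraint 3: u - q = 0; constraint 4: q + r = 5; constraint 6: q + t = 3. The remaining constraints are straightforward to verify.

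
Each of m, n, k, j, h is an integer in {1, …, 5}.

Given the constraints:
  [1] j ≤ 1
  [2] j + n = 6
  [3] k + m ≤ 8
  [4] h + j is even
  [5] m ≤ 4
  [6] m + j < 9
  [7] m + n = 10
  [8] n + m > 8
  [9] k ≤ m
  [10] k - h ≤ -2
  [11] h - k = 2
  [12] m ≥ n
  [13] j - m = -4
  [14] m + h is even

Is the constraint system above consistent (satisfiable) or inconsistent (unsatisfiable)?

Unsatisfiable

From constraint 1: j ≤ 1. From constraints 5 and 12: n ≤ m ≤ 4. Hence j + n ≤ 5. But constraint 2 requires j + n = 6, and 6 > 5. Contradiction.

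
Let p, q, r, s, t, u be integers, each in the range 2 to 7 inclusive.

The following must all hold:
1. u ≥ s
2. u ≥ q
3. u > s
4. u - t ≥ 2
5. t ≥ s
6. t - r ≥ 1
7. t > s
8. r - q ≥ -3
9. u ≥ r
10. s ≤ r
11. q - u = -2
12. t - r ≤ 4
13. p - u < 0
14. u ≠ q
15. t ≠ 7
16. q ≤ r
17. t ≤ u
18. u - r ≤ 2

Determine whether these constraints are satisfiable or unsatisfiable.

Unsatisfiable

Constraints 4, 6, and 18 give r − u ≥ -2, u − t ≥ 2, t − r ≥ 1.
Adding all 3 inequalities: the left sides telescope to 0, and the right sides sum to (-2) + 2 + 1 = 1. So 0 ≥ 1, which is false.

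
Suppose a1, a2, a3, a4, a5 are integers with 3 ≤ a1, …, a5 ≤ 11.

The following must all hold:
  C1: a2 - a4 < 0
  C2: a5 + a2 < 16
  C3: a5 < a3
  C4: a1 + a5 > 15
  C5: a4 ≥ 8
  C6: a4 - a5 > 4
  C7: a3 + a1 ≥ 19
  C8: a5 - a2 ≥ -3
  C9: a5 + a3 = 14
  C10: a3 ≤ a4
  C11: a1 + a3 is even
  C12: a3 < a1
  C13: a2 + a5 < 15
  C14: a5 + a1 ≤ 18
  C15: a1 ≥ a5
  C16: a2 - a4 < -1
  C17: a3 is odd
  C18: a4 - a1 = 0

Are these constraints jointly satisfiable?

Satisfiable

One satisfying assignment is a1 = 11, a2 = 8, a3 = 9, a4 = 11, a5 = 5.
For the less obvious constraints — constraint 1: a2 - a4 = -3; constraint 2: a5 + a2 = 13 — and the others hold by inspection.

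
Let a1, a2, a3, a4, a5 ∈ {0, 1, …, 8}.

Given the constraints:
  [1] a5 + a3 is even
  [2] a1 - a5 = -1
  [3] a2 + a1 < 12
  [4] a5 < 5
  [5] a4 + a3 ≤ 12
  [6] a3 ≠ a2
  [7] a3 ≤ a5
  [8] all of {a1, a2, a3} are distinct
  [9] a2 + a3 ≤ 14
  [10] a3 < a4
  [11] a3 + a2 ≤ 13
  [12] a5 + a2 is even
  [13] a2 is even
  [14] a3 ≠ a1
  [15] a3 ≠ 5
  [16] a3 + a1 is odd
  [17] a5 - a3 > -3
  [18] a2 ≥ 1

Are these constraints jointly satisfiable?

Take a1 = 3, a2 = 8, a3 = 4, a4 = 6, a5 = 4. Then constraint 2: a1 - a5 = -1; constraint 3: a2 + a1 = 11, and every other listed constraint is also met.

Satisfiable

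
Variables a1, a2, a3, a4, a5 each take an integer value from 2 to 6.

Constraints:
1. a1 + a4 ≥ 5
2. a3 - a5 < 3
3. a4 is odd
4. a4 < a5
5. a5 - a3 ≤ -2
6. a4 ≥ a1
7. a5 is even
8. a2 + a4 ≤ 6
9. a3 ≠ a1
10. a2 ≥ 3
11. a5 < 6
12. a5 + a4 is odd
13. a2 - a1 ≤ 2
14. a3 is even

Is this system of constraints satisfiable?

Satisfiable

Setting (a1, a2, a3, a4, a5) = (2, 3, 6, 3, 4) satisfies everything: constraint 1: a1 + a4 = 5; constraint 2: a3 - a5 = 2, and the others follow.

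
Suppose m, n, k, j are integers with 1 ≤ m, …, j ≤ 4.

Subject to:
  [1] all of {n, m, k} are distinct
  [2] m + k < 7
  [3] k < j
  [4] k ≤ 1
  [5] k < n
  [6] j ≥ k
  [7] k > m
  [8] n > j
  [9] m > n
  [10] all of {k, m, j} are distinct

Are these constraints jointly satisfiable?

Unsatisfiable

Constraints 3, 7, 8, and 9 give m < k, k < j, j < n, n < m. Chaining: m < k < j < n < m, which forces m < m — impossible.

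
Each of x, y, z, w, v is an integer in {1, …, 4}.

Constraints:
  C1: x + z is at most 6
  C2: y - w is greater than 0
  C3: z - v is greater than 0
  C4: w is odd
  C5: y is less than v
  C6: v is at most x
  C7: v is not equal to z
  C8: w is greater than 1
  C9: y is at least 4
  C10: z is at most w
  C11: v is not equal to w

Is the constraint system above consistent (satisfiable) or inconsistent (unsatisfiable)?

Unsatisfiable

Constraints 2, 3, 5, and 10 give y < v, v < z, z ≤ w, w < y. Chaining: y < v < z ≤ w < y, which forces y < y — impossible.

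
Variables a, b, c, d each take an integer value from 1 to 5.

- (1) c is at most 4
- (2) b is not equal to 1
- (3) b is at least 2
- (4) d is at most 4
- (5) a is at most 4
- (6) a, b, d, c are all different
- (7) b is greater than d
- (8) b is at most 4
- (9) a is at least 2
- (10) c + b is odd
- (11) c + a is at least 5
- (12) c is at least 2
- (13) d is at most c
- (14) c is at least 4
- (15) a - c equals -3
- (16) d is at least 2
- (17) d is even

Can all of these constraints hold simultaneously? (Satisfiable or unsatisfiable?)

Unsatisfiable

Constraints 1, 3, 4, 5, 8, 9, 12, and 16 confine each of a, b, d, c to the 3 values {2, …, 4}.
Constraint 6 requires all 4 of them to be distinct, but only 3 values are available — impossible by the pigeonhole principle.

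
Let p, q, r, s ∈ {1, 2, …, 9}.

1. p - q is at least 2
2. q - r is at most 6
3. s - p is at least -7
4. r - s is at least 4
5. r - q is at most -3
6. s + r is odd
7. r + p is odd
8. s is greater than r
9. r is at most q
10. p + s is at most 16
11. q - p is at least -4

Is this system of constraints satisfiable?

Constraints 1, 3, 4, and 5 give s − p ≥ -7, p − q ≥ 2, q − r ≥ 3, r − s ≥ 4.
Adding all 4 inequalities: the left sides telescope to 0, and the right sides sum to (-7) + 2 + 3 + 4 = 2. So 0 ≥ 2, which is false.

Unsatisfiable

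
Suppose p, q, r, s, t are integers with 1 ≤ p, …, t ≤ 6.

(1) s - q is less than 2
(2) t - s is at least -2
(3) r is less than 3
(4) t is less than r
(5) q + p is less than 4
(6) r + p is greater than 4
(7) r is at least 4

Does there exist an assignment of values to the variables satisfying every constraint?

Unsatisfiable

From constraint 7: r ≥ 4. From constraint 3: r ≤ 2. But 2 < 4, so no value of r works.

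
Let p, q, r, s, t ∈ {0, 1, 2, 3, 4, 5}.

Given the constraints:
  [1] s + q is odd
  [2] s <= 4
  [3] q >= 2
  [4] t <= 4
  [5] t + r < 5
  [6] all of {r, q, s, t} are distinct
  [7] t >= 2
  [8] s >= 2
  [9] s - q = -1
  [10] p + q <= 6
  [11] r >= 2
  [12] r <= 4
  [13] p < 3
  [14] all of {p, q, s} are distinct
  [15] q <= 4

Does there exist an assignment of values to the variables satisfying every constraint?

Unsatisfiable

Constraints 2, 3, 4, 7, 8, 11, 12, and 15 confine each of r, q, s, t to the 3 values {2, …, 4}.
Constraint 6 requires all 4 of them to be distinct, but only 3 values are available — impossible by the pigeonhole principle.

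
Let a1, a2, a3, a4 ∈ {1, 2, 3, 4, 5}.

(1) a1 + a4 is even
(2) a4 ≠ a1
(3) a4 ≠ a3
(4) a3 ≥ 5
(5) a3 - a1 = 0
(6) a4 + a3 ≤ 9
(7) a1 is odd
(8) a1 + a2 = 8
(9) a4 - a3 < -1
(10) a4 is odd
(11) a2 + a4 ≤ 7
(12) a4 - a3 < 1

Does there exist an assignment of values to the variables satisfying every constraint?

One satisfying assignment is a1 = 5, a2 = 3, a3 = 5, a4 = 3.
For the less obvious constraints — constraint 5: a3 - a1 = 0; constraint 6: a4 + a3 = 8 — and the others hold by inspection.

Satisfiable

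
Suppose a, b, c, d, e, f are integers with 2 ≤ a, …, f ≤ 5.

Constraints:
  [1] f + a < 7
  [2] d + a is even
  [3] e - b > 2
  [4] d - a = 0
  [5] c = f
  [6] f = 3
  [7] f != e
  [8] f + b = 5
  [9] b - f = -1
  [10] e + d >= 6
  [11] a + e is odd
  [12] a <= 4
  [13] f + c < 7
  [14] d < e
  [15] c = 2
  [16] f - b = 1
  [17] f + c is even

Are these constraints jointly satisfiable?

Constraint 15 fixes c = 2 and constraint 6 fixes f = 3, but constraint 5 requires c = f. Since 2 ≠ 3, contradiction.

Unsatisfiable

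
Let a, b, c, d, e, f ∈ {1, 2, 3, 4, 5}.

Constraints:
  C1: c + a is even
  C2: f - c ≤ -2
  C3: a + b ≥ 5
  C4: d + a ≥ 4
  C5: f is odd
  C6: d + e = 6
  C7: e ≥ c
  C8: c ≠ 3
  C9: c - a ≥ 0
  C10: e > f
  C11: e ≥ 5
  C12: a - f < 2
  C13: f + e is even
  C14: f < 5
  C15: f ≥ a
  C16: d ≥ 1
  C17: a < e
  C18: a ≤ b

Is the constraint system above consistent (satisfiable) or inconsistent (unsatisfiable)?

Satisfiable

Try a = 3, b = 5, c = 5, d = 1, e = 5, f = 3.
Check constraint 2: f - c = -2; constraint 3: a + b = 8; constraint 4: d + a = 4. The remaining constraints are straightforward to verify.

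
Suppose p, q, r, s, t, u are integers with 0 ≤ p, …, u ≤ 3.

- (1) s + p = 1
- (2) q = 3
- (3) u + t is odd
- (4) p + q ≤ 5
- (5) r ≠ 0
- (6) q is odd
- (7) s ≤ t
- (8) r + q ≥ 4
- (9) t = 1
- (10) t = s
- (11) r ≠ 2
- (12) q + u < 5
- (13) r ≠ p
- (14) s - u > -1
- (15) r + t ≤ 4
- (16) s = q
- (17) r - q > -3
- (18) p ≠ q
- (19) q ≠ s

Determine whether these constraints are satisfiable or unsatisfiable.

Unsatisfiable

Constraint 9 fixes t = 1 and constraint 2 fixes q = 3. Constraints 10 and 16 give t = s = q, so t = q. But 1 ≠ 3 — contradiction.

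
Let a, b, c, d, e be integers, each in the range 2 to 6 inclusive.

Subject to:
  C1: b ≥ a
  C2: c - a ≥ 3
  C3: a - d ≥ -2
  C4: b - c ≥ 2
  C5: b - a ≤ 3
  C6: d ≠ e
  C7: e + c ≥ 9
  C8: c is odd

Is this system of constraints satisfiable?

Unsatisfiable

Constraints 2, 4, and 5 give a − b ≥ -3, b − c ≥ 2, c − a ≥ 3.
Adding all 3 inequalities: the left sides telescope to 0, and the right sides sum to (-3) + 2 + 3 = 2. So 0 ≥ 2, which is false.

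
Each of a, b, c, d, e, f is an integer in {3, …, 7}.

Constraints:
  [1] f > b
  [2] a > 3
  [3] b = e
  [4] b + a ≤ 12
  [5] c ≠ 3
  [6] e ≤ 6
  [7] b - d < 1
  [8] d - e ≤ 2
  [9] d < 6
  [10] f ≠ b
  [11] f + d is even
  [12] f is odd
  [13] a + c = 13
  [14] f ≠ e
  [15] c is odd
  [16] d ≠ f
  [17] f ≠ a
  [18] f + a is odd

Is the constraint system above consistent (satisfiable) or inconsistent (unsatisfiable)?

Satisfiable

Setting (a, b, c, d, e, f) = (6, 3, 7, 3, 3, 5) satisfies everything: constraint 4: b + a = 9; constraint 7: b - d = 0, and the others follow.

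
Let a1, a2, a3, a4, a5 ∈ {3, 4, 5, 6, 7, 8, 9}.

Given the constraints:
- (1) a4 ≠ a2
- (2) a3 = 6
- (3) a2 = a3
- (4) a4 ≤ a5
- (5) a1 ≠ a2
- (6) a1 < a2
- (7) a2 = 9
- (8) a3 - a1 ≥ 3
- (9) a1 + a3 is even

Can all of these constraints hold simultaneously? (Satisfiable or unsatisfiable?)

Constraint 7 fixes a2 = 9 and constraint 2 fixes a3 = 6, but constraint 3 requires a2 = a3. Since 9 ≠ 6, contradiction.

Unsatisfiable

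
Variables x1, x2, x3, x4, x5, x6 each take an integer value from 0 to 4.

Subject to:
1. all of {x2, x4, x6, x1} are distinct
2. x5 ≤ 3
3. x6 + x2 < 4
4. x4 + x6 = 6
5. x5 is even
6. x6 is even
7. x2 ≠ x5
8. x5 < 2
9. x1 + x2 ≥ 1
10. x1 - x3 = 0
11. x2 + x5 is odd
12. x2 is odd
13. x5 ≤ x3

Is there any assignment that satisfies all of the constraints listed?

Try x1 = 0, x2 = 1, x3 = 0, x4 = 4, x5 = 0, x6 = 2.
Check constraint 3: x6 + x2 = 3; constraint 4: x4 + x6 = 6. The remaining constraints are straightforward to verify.

Satisfiable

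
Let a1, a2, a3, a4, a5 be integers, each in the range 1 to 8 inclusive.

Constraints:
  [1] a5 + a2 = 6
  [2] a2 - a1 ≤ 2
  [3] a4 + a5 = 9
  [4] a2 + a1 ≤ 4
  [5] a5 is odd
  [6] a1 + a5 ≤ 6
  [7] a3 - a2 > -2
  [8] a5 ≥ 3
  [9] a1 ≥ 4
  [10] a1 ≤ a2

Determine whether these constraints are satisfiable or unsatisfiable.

Unsatisfiable

From constraint 8: a5 ≥ 3. From constraints 9 and 10: a2 ≥ a1 ≥ 4. Hence a5 + a2 ≥ 7. But constraint 1 requires a5 + a2 = 6, and 6 < 7. Contradiction.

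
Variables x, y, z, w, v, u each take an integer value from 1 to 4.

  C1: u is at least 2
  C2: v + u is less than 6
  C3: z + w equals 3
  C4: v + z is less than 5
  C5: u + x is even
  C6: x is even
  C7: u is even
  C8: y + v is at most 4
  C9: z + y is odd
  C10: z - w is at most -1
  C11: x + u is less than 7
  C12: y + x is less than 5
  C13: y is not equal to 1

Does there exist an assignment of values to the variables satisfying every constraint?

Satisfiable

Try x = 2, y = 2, z = 1, w = 2, v = 1, u = 2.
Check constraint 2: v + u = 3; constraint 3: z + w = 3; constraint 4: v + z = 2. The remaining constraints are straightforward to verify.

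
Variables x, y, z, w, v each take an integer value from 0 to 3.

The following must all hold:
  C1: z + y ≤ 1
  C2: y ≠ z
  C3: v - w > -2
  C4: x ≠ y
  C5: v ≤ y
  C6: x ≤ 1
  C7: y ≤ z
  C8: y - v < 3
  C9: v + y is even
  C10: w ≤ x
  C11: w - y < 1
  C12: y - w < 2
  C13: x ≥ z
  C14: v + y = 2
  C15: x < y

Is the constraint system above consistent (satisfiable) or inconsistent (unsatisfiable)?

Unsatisfiable

Constraints 7, 13, and 15 give x < y, y ≤ z, z ≤ x. Chaining: x < y ≤ z ≤ x, which forces x < x — impossible.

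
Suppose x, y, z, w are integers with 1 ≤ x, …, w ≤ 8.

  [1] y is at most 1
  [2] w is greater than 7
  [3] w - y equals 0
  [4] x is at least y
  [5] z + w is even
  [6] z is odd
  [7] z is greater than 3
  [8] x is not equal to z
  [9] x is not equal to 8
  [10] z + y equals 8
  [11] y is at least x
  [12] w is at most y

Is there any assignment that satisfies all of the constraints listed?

From constraint 2: w ≥ 8. From constraints 1 and 12: w ≤ y and y ≤ 1, so w ≤ 1. But 1 < 8, so no value of w works.

Unsatisfiable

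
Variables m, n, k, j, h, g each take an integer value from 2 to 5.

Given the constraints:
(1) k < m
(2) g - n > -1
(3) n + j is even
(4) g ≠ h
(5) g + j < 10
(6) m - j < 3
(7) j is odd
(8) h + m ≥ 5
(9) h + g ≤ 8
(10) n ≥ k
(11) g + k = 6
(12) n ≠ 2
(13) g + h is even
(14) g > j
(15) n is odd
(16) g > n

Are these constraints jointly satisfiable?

One satisfying assignment is m = 4, n = 3, k = 2, j = 3, h = 2, g = 4.
For the less obvious constraints — constraint 2: g - n = 1; constraint 5: g + j = 7 — and the others hold by inspection.

Satisfiable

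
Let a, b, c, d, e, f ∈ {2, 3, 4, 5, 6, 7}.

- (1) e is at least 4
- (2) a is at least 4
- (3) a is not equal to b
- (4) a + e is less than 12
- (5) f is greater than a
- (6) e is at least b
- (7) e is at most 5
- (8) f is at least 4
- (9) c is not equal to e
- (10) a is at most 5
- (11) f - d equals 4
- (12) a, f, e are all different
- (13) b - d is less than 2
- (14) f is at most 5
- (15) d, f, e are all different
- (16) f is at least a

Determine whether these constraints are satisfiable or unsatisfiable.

Unsatisfiable

Constraints 1, 2, 7, 8, 10, and 14 confine each of a, f, e to the 2 values {4, 5}.
Constraint 12 requires all 3 of them to be distinct, but only 2 values are available — impossible by the pigeonhole principle.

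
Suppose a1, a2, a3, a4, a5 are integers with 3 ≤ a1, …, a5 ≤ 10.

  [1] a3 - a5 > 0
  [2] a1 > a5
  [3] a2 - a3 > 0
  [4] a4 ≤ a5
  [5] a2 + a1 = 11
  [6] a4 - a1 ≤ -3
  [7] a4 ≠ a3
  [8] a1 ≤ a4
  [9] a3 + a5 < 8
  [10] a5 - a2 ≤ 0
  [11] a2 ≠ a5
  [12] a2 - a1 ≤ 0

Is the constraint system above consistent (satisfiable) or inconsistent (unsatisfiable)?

Unsatisfiable

Constraints 1, 3, 4, 8, and 12 give a5 < a3, a3 < a2, a2 ≤ a1, a1 ≤ a4, a4 ≤ a5. Chaining: a5 < a3 < a2 ≤ a1 ≤ a4 ≤ a5, which forces a5 < a5 — impossible.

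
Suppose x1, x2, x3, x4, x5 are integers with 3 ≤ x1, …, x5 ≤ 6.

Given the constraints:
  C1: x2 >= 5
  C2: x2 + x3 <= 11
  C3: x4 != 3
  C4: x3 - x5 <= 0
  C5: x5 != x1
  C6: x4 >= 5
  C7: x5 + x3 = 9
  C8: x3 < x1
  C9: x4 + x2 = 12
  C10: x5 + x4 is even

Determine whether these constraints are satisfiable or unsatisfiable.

Satisfiable

Take x1 = 4, x2 = 6, x3 = 3, x4 = 6, x5 = 6. Then constraint 2: x2 + x3 = 9; constraint 4: x3 - x5 = -3; constraint 7: x5 + x3 = 9, and every other listed constraint is also met.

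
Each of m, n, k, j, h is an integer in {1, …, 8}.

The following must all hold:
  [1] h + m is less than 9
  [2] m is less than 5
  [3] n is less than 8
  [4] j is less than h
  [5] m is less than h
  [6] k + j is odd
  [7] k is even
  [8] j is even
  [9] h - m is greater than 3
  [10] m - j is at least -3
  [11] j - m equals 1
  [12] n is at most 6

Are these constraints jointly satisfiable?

Constraint 7 makes k even and constraint 8 makes j even, so k + j must be even. Constraint 6 says k + j is odd — contradiction.

Unsatisfiable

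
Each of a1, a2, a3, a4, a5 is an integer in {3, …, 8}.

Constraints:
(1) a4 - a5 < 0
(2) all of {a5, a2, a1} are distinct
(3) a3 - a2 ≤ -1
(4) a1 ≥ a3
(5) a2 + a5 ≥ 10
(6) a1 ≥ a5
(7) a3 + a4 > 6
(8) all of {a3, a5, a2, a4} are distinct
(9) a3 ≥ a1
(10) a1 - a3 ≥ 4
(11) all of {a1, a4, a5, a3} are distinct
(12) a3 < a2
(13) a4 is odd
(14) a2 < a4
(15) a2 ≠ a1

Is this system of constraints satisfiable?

Unsatisfiable

Constraints 1, 6, 9, 12, and 14 give a4 < a5, a5 ≤ a1, a1 ≤ a3, a3 < a2, a2 < a4. Chaining: a4 < a5 ≤ a1 ≤ a3 < a2 < a4, which forces a4 < a4 — impossible.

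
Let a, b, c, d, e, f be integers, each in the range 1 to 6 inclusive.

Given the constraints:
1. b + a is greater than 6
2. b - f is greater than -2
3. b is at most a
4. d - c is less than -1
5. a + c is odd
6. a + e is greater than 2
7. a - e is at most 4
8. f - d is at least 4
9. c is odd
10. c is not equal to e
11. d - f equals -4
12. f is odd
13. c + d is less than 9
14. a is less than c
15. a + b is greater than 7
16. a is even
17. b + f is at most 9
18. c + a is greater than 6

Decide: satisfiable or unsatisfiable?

Satisfiable

Take a = 4, b = 4, c = 5, d = 1, e = 1, f = 5. Then constraint 1: b + a = 8; constraint 2: b - f = -1; constraint 4: d - c = -4, and every other listed constraint is also met.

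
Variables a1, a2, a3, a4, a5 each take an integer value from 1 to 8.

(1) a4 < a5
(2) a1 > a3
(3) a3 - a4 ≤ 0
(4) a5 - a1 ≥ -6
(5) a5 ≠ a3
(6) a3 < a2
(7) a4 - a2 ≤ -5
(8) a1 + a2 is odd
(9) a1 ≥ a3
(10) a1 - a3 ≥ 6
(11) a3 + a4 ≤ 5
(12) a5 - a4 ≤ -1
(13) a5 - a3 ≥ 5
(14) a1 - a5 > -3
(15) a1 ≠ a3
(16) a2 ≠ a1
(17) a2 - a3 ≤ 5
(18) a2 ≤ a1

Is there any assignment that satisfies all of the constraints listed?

Unsatisfiable

Constraints 4, 7, 10, 12, and 17 give a1 − a3 ≥ 6, a3 − a2 ≥ -5, a2 − a4 ≥ 5, a4 − a5 ≥ 1, a5 − a1 ≥ -6.
Adding all 5 inequalities: the left sides telescope to 0, and the right sides sum to 6 + (-5) + 5 + 1 + (-6) = 1. So 0 ≥ 1, which is false.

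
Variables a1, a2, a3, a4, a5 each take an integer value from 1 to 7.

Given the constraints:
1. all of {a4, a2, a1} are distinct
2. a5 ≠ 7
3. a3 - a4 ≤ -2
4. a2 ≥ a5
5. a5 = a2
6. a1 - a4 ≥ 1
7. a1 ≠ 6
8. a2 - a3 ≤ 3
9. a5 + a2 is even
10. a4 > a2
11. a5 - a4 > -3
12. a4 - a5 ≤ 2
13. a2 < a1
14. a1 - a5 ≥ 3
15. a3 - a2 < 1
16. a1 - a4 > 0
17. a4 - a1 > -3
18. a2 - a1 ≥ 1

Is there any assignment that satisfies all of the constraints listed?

Unsatisfiable

Constraints 3, 8, 12, 14, and 18 give a5 − a4 ≥ -2, a4 − a3 ≥ 2, a3 − a2 ≥ -3, a2 − a1 ≥ 1, a1 − a5 ≥ 3.
Adding all 5 inequalities: the left sides telescope to 0, and the right sides sum to (-2) + 2 + (-3) + 1 + 3 = 1. So 0 ≥ 1, which is false.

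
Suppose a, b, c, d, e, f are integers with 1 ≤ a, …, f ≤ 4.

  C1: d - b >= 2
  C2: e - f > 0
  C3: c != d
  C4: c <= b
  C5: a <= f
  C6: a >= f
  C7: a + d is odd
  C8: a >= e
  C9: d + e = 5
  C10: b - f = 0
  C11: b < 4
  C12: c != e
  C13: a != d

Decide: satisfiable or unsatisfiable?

Unsatisfiable

Constraints 2, 5, and 8 give e ≤ a, a ≤ f, f < e. Chaining: e ≤ a ≤ f < e, which forces e < e — impossible.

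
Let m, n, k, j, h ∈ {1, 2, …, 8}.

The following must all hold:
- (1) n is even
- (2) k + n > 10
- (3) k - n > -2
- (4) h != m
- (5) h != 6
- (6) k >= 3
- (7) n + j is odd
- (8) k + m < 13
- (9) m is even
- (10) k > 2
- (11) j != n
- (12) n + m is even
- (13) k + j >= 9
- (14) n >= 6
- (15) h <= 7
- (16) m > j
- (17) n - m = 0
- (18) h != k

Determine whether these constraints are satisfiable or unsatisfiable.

Setting (m, n, k, j, h) = (6, 6, 6, 3, 2) satisfies everything: constraint 2: k + n = 12; constraint 3: k - n = 0, and the others follow.

Satisfiable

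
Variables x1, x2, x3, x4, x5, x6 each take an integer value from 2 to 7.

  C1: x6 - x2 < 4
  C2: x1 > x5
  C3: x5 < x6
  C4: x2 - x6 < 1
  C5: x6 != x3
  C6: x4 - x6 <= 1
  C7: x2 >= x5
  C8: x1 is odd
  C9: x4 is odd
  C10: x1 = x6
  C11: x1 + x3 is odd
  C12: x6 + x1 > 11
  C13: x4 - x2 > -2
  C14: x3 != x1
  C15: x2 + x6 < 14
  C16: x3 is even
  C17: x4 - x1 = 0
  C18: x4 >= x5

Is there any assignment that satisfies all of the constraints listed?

One satisfying assignment is x1 = 7, x2 = 6, x3 = 6, x4 = 7, x5 = 2, x6 = 7.
For the less obvious constraints — constraint 1: x6 - x2 = 1; constraint 4: x2 - x6 = -1; constraint 6: x4 - x6 = 0 — and the others hold by inspection.

Satisfiable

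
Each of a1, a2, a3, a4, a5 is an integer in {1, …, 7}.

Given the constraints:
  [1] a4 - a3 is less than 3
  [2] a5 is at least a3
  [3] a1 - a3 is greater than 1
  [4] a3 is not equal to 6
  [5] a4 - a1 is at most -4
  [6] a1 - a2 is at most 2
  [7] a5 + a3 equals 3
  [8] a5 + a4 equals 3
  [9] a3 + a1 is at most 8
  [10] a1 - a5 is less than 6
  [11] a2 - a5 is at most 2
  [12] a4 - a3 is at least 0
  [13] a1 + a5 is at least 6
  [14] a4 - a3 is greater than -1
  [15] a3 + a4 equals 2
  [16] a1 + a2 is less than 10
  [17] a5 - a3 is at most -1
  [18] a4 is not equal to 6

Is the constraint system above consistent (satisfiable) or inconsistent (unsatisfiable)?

Unsatisfiable

Constraints 5, 6, 11, 12, and 17 give a4 − a3 ≥ 0, a3 − a5 ≥ 1, a5 − a2 ≥ -2, a2 − a1 ≥ -2, a1 − a4 ≥ 4.
Adding all 5 inequalities: the left sides telescope to 0, and the right sides sum to 0 + 1 + (-2) + (-2) + 4 = 1. So 0 ≥ 1, which is false.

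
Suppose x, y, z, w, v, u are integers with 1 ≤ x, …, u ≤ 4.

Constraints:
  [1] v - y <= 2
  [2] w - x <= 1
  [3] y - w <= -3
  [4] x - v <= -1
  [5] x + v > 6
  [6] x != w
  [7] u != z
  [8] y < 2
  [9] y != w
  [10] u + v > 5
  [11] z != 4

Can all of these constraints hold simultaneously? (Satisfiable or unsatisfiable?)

Unsatisfiable

Constraints 1, 2, 3, and 4 give y − v ≥ -2, v − x ≥ 1, x − w ≥ -1, w − y ≥ 3.
Adding all 4 inequalities: the left sides telescope to 0, and the right sides sum to (-2) + 1 + (-1) + 3 = 1. So 0 ≥ 1, which is false.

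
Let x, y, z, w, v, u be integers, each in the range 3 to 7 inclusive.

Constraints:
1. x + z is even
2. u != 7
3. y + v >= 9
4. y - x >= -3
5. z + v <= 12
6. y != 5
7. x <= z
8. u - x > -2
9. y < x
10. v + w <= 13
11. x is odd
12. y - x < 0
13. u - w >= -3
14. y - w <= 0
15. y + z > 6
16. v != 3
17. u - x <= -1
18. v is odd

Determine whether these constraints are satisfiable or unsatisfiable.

Setting (x, y, z, w, v, u) = (5, 4, 5, 5, 5, 4) satisfies everything: constraint 3: y + v = 9; constraint 4: y - x = -1; constraint 5: z + v = 10, and the others follow.

Satisfiable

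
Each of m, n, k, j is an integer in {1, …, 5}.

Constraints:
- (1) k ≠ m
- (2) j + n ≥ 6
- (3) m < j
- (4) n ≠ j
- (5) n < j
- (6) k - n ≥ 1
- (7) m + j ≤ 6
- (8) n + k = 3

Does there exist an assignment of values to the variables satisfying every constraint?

Try m = 1, n = 1, k = 2, j = 5.
Check constraint 2: j + n = 6; constraint 6: k - n = 1. The remaining constraints are straightforward to verify.

Satisfiable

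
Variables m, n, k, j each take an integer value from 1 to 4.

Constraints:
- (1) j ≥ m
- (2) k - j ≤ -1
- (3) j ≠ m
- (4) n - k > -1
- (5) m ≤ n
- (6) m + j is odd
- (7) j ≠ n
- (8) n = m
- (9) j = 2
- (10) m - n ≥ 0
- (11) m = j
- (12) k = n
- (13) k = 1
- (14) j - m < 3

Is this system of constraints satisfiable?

Constraint 13 fixes k = 1 and constraint 9 fixes j = 2. Constraints 8, 11, and 12 give k = n = m = j, so k = j. But 1 ≠ 2 — contradiction.

Unsatisfiable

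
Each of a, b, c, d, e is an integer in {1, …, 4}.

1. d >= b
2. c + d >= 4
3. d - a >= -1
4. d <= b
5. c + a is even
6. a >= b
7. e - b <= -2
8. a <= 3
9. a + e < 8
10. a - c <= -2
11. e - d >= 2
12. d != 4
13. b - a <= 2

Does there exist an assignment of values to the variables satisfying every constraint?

Constraints 3, 7, 11, and 13 give a − b ≥ -2, b − e ≥ 2, e − d ≥ 2, d − a ≥ -1.
Adding all 4 inequalities: the left sides telescope to 0, and the right sides sum to (-2) + 2 + 2 + (-1) = 1. So 0 ≥ 1, which is false.

Unsatisfiable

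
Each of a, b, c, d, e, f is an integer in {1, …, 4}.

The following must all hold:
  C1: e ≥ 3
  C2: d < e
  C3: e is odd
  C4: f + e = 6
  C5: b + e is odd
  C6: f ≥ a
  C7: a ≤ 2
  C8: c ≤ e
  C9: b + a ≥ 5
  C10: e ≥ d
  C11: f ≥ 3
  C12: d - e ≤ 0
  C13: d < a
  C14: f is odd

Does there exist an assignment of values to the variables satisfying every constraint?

Satisfiable

The assignment a = 2, b = 4, c = 3, d = 1, e = 3, f = 3 works:
  constraint 4 holds since f + e = 6.
  constraint 9 holds since b + a = 6.
The rest check out directly.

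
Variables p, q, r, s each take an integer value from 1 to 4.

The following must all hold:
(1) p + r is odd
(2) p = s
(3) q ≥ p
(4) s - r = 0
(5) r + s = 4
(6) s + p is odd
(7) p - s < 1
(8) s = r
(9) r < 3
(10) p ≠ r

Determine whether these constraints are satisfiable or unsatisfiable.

From constraints 2 and 8, p = s = r, so p = r. But constraint 10 says p ≠ r. Contradiction.

Unsatisfiable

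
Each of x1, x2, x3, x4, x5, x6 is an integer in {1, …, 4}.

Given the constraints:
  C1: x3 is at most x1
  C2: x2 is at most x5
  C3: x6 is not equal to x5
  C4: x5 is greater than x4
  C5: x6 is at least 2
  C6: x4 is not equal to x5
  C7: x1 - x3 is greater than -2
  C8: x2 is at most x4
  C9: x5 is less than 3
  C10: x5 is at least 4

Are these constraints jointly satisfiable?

Unsatisfiable

From constraint 10: x5 ≥ 4. From constraint 9: x5 ≤ 2. But 2 < 4, so no value of x5 works.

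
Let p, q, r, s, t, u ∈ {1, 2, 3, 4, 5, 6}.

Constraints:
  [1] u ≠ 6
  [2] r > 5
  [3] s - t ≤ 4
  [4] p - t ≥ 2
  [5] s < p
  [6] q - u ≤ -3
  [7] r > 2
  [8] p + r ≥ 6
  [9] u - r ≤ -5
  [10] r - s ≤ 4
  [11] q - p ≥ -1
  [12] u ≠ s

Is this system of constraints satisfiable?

Constraints 3, 4, 6, 9, 10, and 11 give u − q ≥ 3, q − p ≥ -1, p − t ≥ 2, t − s ≥ -4, s − r ≥ -4, r − u ≥ 5.
Adding all 6 inequalities: the left sides telescope to 0, and the right sides sum to 3 + (-1) + 2 + (-4) + (-4) + 5 = 1. So 0 ≥ 1, which is false.

Unsatisfiable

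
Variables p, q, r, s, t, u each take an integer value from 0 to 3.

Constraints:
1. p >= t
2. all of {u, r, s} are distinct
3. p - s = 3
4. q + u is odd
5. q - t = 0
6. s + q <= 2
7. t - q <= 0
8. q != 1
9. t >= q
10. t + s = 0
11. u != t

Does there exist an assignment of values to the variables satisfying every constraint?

One satisfying assignment is p = 3, q = 0, r = 1, s = 0, t = 0, u = 3.
For the less obvious constraints — constraint 3: p - s = 3; constraint 5: q - t = 0 — and the others hold by inspection.

Satisfiable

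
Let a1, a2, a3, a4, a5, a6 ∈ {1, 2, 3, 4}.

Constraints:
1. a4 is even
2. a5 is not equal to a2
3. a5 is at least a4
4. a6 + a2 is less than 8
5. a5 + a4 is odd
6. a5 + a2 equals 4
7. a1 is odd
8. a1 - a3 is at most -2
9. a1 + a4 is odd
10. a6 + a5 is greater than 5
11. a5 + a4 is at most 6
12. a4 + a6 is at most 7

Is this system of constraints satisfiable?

One satisfying assignment is a1 = 1, a2 = 1, a3 = 3, a4 = 2, a5 = 3, a6 = 4.
For the less obvious constraints — constraint 4: a6 + a2 = 5; constraint 6: a5 + a2 = 4; constraint 8: a1 - a3 = -2 — and the others hold by inspection.

Satisfiable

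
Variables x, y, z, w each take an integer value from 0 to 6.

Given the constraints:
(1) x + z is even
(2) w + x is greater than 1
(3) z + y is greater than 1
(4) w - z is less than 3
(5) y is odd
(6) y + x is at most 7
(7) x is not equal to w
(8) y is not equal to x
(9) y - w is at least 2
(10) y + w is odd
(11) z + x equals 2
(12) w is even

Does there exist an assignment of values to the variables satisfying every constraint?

Take x = 2, y = 3, z = 0, w = 0. Then constraint 2: w + x = 2; constraint 3: z + y = 3; constraint 4: w - z = 0, and every other listed constraint is also met.

Satisfiable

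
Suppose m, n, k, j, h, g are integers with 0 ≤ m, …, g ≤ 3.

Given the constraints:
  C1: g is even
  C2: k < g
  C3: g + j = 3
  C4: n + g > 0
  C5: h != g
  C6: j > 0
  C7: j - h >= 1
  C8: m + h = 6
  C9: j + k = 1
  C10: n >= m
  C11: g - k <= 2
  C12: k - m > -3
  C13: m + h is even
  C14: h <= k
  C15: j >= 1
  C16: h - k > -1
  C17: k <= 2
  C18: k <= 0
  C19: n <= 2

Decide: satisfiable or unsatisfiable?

Unsatisfiable

From constraints 10 and 19: m ≤ n ≤ 2. From constraints 14 and 17: h ≤ k ≤ 2. Hence m + h ≤ 4. But constraint 8 requires m + h = 6, and 6 > 4. Contradiction.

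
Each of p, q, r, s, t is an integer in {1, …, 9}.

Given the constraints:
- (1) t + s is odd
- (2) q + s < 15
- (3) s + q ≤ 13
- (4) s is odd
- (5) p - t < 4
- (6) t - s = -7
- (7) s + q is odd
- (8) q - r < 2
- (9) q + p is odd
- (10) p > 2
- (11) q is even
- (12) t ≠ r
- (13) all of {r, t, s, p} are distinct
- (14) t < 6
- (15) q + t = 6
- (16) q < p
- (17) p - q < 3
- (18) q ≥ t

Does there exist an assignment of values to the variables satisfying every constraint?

Try p = 5, q = 4, r = 4, s = 9, t = 2.
Check constraint 2: q + s = 13; constraint 3: s + q = 13. The remaining constraints are straightforward to verify.

Satisfiable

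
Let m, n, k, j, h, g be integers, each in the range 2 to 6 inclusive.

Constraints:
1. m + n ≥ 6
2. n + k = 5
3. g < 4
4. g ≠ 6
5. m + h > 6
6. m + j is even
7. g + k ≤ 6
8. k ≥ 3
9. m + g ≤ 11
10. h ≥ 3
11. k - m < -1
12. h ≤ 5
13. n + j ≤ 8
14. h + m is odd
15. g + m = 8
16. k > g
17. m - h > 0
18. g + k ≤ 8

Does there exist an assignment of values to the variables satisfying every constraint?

Setting (m, n, k, j, h, g) = (6, 2, 3, 4, 3, 2) satisfies everything: constraint 1: m + n = 8; constraint 2: n + k = 5, and the others follow.

Satisfiable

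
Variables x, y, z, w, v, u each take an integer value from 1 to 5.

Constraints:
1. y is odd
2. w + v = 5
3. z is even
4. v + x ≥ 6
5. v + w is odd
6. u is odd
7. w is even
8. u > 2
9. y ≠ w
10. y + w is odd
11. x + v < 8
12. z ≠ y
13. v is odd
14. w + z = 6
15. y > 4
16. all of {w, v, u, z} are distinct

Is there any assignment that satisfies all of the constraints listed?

Satisfiable

Take x = 5, y = 5, z = 2, w = 4, v = 1, u = 3. Then constraint 2: w + v = 5; constraint 4: v + x = 6, and every other listed constraint is also met.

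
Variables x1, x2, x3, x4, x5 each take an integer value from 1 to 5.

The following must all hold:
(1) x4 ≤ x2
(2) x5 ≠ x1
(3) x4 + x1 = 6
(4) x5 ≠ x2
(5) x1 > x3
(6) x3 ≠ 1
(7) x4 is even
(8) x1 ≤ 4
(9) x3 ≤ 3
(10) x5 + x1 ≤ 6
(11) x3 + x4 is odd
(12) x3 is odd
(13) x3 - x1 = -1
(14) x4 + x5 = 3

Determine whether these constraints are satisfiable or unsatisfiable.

The assignment x1 = 4, x2 = 3, x3 = 3, x4 = 2, x5 = 1 works:
  constraint 3 holds since x4 + x1 = 6.
  constraint 10 holds since x5 + x1 = 5.
The rest check out directly.

Satisfiable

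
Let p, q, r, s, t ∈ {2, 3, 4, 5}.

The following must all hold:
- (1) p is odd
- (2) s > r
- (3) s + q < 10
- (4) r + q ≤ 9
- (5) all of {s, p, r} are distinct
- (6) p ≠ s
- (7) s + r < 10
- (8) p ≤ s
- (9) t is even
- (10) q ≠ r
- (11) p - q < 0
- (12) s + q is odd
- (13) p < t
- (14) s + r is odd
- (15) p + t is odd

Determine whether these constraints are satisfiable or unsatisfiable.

Satisfiable

Try p = 3, q = 4, r = 2, s = 5, t = 4.
Check constraint 3: s + q = 9; constraint 4: r + q = 6. The remaining constraints are straightforward to verify.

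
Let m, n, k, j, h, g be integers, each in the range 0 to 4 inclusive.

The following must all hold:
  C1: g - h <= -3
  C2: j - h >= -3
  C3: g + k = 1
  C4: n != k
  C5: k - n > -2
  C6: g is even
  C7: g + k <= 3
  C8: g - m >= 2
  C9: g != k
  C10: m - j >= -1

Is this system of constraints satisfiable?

Constraints 1, 2, 8, and 10 give j − h ≥ -3, h − g ≥ 3, g − m ≥ 2, m − j ≥ -1.
Adding all 4 inequalities: the left sides telescope to 0, and the right sides sum to (-3) + 3 + 2 + (-1) = 1. So 0 ≥ 1, which is false.

Unsatisfiable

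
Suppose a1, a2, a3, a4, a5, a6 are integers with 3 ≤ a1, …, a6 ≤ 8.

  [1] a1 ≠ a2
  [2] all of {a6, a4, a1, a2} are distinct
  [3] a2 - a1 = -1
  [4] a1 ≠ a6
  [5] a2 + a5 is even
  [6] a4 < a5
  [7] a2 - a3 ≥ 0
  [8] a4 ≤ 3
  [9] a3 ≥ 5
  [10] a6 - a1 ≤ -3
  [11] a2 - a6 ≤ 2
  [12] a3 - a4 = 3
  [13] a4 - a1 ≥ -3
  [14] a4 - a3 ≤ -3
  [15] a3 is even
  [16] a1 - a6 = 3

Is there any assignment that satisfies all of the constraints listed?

Constraints 7, 10, 11, 13, and 14 give a1 − a6 ≥ 3, a6 − a2 ≥ -2, a2 − a3 ≥ 0, a3 − a4 ≥ 3, a4 − a1 ≥ -3.
Adding all 5 inequalities: the left sides telescope to 0, and the right sides sum to 3 + (-2) + 0 + 3 + (-3) = 1. So 0 ≥ 1, which is false.

Unsatisfiable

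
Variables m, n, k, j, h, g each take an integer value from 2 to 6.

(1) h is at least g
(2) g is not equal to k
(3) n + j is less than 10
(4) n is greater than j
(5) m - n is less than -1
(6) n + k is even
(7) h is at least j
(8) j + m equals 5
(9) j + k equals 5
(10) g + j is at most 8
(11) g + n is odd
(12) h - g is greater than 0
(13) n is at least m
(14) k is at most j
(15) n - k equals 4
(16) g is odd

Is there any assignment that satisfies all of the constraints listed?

One satisfying assignment is m = 2, n = 6, k = 2, j = 3, h = 5, g = 3.
For the less obvious constraints — constraint 3: n + j = 9; constraint 5: m - n = -4; constraint 8: j + m = 5 — and the others hold by inspection.

Satisfiable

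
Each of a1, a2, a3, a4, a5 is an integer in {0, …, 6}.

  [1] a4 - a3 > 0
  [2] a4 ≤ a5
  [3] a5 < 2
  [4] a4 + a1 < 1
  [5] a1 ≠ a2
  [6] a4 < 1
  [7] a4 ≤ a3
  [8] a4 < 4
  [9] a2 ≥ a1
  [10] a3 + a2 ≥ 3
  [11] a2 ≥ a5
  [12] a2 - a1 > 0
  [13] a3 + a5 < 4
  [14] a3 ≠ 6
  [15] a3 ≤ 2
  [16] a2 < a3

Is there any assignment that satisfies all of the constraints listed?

Constraints 1, 2, 11, and 16 give a4 ≤ a5, a5 ≤ a2, a2 < a3, a3 < a4. Chaining: a4 ≤ a5 ≤ a2 < a3 < a4, which forces a4 < a4 — impossible.

Unsatisfiable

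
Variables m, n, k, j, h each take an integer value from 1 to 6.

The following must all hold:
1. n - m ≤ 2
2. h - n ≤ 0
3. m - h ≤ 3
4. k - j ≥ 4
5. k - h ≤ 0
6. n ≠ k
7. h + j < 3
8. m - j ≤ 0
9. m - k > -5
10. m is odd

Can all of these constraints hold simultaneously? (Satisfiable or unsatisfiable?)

Unsatisfiable

Constraints 1, 2, 4, 5, and 8 give m − n ≥ -2, n − h ≥ 0, h − k ≥ 0, k − j ≥ 4, j − m ≥ 0.
Adding all 5 inequalities: the left sides telescope to 0, and the right sides sum to (-2) + 0 + 0 + 4 + 0 = 2. So 0 ≥ 2, which is false.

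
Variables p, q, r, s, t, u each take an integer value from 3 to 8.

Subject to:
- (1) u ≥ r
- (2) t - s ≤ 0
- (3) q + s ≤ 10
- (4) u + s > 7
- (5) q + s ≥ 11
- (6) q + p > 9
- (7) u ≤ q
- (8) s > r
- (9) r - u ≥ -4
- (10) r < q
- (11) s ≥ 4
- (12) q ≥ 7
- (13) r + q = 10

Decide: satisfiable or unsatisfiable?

Unsatisfiable

From constraint 12: q ≥ 7. From constraint 11: s ≥ 4. Hence q + s ≥ 11. But constraint 3 requires q + s ≤ 10, and 10 < 11. Contradiction.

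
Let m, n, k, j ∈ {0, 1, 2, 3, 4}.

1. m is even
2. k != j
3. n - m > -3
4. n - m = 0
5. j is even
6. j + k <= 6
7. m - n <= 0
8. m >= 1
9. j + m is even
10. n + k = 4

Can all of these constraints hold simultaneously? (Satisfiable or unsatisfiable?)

Try m = 4, n = 4, k = 0, j = 4.
Check constraint 3: n - m = 0; constraint 4: n - m = 0. The remaining constraints are straightforward to verify.

Satisfiable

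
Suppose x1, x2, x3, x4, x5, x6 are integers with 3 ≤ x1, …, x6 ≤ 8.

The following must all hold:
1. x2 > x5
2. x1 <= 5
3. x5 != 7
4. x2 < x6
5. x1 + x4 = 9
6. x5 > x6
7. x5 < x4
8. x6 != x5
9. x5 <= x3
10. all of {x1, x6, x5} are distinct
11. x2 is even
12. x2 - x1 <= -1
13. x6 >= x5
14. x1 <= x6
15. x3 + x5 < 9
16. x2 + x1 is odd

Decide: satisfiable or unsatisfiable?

Constraints 1, 6, 12, and 14 give x2 < x1, x1 ≤ x6, x6 < x5, x5 < x2. Chaining: x2 < x1 ≤ x6 < x5 < x2, which forces x2 < x2 — impossible.

Unsatisfiable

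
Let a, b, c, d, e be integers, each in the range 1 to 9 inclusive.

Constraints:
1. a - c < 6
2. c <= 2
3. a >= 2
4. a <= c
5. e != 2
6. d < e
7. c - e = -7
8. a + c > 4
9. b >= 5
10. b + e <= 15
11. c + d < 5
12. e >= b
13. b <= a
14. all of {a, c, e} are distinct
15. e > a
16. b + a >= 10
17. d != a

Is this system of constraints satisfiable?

Unsatisfiable

From constraints 9 and 13: a ≥ b and b ≥ 5, so a ≥ 5. From constraints 2 and 4: a ≤ c and c ≤ 2, so a ≤ 2. But 2 < 5, so no value of a works.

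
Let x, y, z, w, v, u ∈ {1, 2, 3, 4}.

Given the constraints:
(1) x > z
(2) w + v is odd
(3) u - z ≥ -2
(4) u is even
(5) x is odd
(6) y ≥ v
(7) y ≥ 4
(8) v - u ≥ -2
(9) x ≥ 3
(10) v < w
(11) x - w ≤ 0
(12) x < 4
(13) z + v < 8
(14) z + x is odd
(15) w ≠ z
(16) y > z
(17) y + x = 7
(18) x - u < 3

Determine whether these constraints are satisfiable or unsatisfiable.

Satisfiable

Setting (x, y, z, w, v, u) = (3, 4, 2, 4, 3, 2) satisfies everything: constraint 3: u - z = 0; constraint 8: v - u = 1, and the others follow.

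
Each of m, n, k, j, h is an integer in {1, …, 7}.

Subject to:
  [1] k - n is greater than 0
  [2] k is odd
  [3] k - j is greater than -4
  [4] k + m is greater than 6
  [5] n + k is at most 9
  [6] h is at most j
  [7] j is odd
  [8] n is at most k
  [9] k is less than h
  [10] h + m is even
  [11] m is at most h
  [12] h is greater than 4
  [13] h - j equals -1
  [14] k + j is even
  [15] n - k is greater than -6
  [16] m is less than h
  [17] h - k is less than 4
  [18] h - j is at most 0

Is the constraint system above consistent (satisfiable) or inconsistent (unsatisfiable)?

Satisfiable

One satisfying assignment is m = 4, n = 2, k = 5, j = 7, h = 6.
For the less obvious constraints — constraint 1: k - n = 3; constraint 3: k - j = -2 — and the others hold by inspection.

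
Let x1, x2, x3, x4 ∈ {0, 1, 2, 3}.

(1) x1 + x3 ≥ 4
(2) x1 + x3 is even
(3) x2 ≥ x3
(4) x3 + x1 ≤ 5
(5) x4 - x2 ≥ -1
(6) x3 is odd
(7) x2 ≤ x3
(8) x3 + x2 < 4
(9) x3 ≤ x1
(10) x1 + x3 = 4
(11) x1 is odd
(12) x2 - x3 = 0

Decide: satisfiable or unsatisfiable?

The assignment x1 = 3, x2 = 1, x3 = 1, x4 = 3 works:
  constraint 1 holds since x1 + x3 = 4.
  constraint 4 holds since x3 + x1 = 4.
  constraint 5 holds since x4 - x2 = 2.
The rest check out directly.

Satisfiable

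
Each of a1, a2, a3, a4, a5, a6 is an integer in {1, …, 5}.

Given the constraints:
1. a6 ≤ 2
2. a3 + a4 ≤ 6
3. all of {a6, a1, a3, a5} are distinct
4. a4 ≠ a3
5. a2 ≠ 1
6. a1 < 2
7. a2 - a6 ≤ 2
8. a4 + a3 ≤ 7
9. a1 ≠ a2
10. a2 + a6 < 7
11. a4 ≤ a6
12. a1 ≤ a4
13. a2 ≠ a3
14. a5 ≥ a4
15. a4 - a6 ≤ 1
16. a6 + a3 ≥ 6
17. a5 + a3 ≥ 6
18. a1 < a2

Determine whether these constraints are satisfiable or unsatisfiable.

Take a1 = 1, a2 = 2, a3 = 5, a4 = 1, a5 = 4, a6 = 2. Then constraint 2: a3 + a4 = 6; constraint 7: a2 - a6 = 0; constraint 8: a4 + a3 = 6, and every other listed constraint is also met.

Satisfiable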